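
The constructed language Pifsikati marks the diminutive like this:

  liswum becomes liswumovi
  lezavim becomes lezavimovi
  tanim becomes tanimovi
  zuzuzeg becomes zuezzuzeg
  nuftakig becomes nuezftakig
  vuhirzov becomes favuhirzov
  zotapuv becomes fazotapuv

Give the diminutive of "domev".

fadomev

lezavim and nuftakig both have last vowel 'i' yet inflect differently (lezavimovi, nuezftakig), so the last vowel is not what conditions the rule; the final letter is.
"domev" ends in -v. The stems ending in -v (vuhirzov → favuhirzov, zotapuv → fazotapuv) add the prefix fa-.
The other patterns: stems ending in -m add -ovi; stems ending in -g insert -ez- after the first vowel.
So domev → fadomev.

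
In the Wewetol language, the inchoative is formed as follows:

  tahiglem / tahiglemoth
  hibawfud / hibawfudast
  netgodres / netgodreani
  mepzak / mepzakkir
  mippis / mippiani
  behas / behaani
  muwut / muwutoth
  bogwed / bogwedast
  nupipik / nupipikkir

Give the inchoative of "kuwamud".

kuwamudast

mepzak and behas both have last vowel 'a' yet inflect differently (mepzakkir, behaani), so the last vowel is not what conditions the rule; the final letter is.
"kuwamud" ends in -d. The stems ending in -d (bogwed → bogwedast, hibawfud → hibawfudast) add -ast.
The other patterns: stems ending in -k double the final consonant and add -ir; stems ending in -s drop the final letter and add -ani; stems ending in -m or -t add -oth.
So kuwamud → kuwamudast.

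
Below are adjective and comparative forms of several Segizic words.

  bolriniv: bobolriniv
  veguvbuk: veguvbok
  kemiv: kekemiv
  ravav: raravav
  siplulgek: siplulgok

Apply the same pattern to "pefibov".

pepefibov

veguvbuk and bolriniv both have 3 vowels yet inflect differently (veguvbok, bobolriniv), so the number of vowels is not what conditions the rule; the final letter is.
"pefibov" ends in -v. The stems ending in -v (ravav → raravav, kemiv → kekemiv, bolriniv → bobolriniv) repeat the first consonant+vowel as a prefix.
The other pattern: stems ending in -k change the last vowel to 'o'.
So pefibov → pepefibov.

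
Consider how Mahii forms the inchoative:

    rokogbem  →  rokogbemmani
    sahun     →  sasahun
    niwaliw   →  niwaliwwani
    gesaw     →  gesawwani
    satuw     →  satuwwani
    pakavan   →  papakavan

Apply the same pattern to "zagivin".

sahun and satuw both have last vowel 'u' yet inflect differently (sasahun, satuwwani), so the last vowel is not what conditions the rule; the final letter is.
"zagivin" ends in -n. The stems ending in -n (sahun → sasahun, pakavan → papakavan) repeat the first consonant+vowel as a prefix.
The other pattern: stems ending in -m or -w double the final consonant and add -ani.
So zagivin → zazagivin.

zazagivin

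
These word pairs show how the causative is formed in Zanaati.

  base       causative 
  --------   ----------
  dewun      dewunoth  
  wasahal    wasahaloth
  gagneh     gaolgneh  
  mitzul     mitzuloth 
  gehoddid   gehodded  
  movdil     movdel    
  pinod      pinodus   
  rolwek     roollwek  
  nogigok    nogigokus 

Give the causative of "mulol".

mulolus

"mulol" has last vowel 'o'. The stems whose last vowel is 'o' (nogigok → nogigokus, pinod → pinodus) add -us.
The other patterns: stems whose last vowel is 'e' insert -ol- after the first vowel; stems whose last vowel is 'i' change the last vowel to 'e'; stems whose last vowel is 'a' or 'u' add -oth.
So mulol → mulolus.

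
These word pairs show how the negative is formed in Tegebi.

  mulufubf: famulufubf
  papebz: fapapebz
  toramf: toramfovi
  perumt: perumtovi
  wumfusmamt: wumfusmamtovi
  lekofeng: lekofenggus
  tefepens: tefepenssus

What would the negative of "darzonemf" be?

darzonemfovi

"darzonemf" has second-to-last letter 'm'. The stems whose second-to-last letter is 'm' (toramf → toramfovi, perumt → perumtovi, wumfusmamt → wumfusmamtovi) add -ovi.
The other patterns: stems whose second-to-last letter is 'b' add the prefix fa-; stems whose second-to-last letter is 'n' double the final consonant and add -us.
So darzonemf → darzonemfovi.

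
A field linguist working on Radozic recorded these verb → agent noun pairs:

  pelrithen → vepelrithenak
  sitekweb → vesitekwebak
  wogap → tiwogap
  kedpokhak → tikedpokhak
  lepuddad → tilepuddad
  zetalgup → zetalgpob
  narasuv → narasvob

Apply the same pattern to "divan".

tidivan

"divan" has last vowel 'a'. The stems whose last vowel is 'a' (wogap → tiwogap, kedpokhak → tikedpokhak, lepuddad → tilepuddad) add the prefix ti-.
So divan → tidivan.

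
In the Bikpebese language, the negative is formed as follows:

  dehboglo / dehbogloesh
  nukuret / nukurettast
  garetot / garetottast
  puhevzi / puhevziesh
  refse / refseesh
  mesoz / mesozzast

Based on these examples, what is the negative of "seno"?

senoesh

"seno" ends in a vowel. The stems ending in a vowel (puhevzi → puhevziesh, dehboglo → dehbogloesh, refse → refseesh) add -esh.
So seno → senoesh.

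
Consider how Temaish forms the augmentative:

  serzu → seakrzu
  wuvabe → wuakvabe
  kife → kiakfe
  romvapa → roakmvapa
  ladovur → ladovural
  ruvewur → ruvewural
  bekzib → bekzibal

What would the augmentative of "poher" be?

poheral

serzu and ladovur both have last vowel 'u' yet inflect differently (seakrzu, ladovural), so the last vowel is not what conditions the rule; whether the stem ends in a vowel or a consonant is.
"poher" ends in a consonant. The stems ending in a consonant (ladovur → ladovural, ruvewur → ruvewural, bekzib → bekzibal) add -al.
The other pattern: stems ending in a vowel insert -ak- after the first vowel.
So poher → poheral.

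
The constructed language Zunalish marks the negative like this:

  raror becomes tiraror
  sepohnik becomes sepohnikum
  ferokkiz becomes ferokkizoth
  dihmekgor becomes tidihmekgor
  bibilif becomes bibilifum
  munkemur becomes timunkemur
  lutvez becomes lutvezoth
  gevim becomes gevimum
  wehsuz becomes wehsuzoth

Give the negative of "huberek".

"huberek" ends in -k. The one such stem in the data (sepohnik → sepohnikum) adds -um, so the same rule applies.
The other patterns: stems ending in -r add the prefix ti-; stems ending in -z add -oth.
So huberek → huberekum.

huberekum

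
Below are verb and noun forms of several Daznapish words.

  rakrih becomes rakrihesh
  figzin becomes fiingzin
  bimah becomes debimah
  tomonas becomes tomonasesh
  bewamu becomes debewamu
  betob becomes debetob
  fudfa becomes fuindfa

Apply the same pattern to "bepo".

bimah and rakrih both end in -h yet inflect differently (debimah, rakrihesh), so the final letter is not what conditions the rule; the first letter is.
"bepo" begins with b-. The stems beginning with b- (bimah → debimah, bewamu → debewamu, betob → debetob) add the prefix de-.
So bepo → debepo.

debepo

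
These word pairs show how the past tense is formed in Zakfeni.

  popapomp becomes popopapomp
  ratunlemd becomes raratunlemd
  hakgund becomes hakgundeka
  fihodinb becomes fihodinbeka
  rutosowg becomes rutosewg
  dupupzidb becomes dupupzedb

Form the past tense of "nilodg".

niledg

ratunlemd and hakgund both end in -d yet inflect differently (raratunlemd, hakgundeka), so the final letter is not what conditions the rule; the second-to-last letter is.
"nilodg" has second-to-last letter 'd'. The one such stem in the data (dupupzidb → dupupzedb) changes the last vowel to 'e' (as does rutosowg), so the same rule applies.
So nilodg → niledg.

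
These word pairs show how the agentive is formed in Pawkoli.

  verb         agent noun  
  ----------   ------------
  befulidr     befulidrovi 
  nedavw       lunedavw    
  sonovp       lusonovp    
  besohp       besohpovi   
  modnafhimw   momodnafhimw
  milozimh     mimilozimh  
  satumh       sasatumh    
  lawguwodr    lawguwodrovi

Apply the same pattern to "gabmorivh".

modnafhimw and nedavw both end in -w yet inflect differently (momodnafhimw, lunedavw), so the final letter is not what conditions the rule; the second-to-last letter is.
"gabmorivh" has second-to-last letter 'v'. The stems whose second-to-last letter is 'v' (nedavw → lunedavw, sonovp → lusonovp) add the prefix lu-.
The other patterns: stems whose second-to-last letter is 'm' repeat the first consonant+vowel as a prefix; stems whose second-to-last letter is 'd' or 'h' add -ovi.
So gabmorivh → lugabmorivh.

lugabmorivh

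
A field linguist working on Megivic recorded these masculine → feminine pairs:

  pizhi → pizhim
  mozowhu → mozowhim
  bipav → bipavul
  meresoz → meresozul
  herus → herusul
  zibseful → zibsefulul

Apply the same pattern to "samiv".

mozowhu and herus both have last vowel 'u' yet inflect differently (mozowhim, herusul), so the last vowel is not what conditions the rule; whether the stem ends in a vowel or a consonant is.
"samiv" ends in a consonant. The stems ending in a consonant (bipav → bipavul, meresoz → meresozul, herus → herusul) add -ul.
So samiv → samivul.

samivul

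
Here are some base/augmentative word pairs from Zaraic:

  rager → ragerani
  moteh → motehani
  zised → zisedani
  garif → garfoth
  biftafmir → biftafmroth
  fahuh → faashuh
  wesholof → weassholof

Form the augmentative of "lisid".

lisdoth

"lisid" has last vowel 'i'. The stems whose last vowel is 'i' (garif → garfoth, biftafmir → biftafmroth) delete the last vowel and add -oth.
So lisid → lisdoth.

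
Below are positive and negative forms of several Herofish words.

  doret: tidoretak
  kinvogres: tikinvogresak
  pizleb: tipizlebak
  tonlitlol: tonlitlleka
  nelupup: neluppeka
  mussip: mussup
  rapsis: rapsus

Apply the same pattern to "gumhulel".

nelupup and mussip both end in -p yet inflect differently (neluppeka, mussup), so the final letter is not what conditions the rule; the last vowel is.
"gumhulel" has last vowel 'e'. The stems whose last vowel is 'e' (doret → tidoretak, kinvogres → tikinvogresak, pizleb → tipizlebak) add ti- … -ak around the stem.
The other patterns: stems whose last vowel is 'o' or 'u' delete the last vowel and add -eka; stems whose last vowel is 'i' change the last vowel to 'u'.
So gumhulel → tigumhulelak.

tigumhulelak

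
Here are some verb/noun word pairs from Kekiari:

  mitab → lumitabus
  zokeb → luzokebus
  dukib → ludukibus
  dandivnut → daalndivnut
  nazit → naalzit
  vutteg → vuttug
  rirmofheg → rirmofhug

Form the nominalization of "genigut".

dukib and nazit both have last vowel 'i' yet inflect differently (ludukibus, naalzit), so the last vowel is not what conditions the rule; the final letter is.
"genigut" ends in -t. The stems ending in -t (dandivnut → daalndivnut, nazit → naalzit) insert -al- after the first vowel.
The other patterns: stems ending in -b add lu- … -us around the stem; stems ending in -g change the last vowel to 'u'.
So genigut → gealnigut.

gealnigut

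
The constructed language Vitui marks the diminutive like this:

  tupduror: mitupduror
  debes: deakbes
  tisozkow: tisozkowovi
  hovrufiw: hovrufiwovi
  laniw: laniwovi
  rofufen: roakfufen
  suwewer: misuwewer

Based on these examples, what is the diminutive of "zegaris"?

zeakgaris

tisozkow and tupduror both have last vowel 'o' yet inflect differently (tisozkowovi, mitupduror), so the last vowel is not what conditions the rule; the final letter is.
"zegaris" ends in -s. The one such stem in the data (debes → deakbes) inserts -ak- after the first vowel (as does rofufen), so the same rule applies.
So zegaris → zeakgaris.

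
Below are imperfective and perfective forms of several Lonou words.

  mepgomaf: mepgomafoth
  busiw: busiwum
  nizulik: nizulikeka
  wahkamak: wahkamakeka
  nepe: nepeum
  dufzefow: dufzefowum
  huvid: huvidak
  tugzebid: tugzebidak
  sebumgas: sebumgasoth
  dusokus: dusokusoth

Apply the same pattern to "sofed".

sofedak

"sofed" ends in -d. The stems ending in -d (huvid → huvidak, tugzebid → tugzebidak) add -ak.
The other patterns: stems ending in -k add -eka; stems ending in -f or -s add -oth; stems ending in -e or -w add -um.
So sofed → sofedak.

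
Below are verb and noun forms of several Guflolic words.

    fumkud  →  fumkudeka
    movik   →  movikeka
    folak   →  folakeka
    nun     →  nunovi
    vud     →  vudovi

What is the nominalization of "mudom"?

fumkud and vud both end in -d yet inflect differently (fumkudeka, vudovi), so the final letter is not what conditions the rule; the number of vowels is.
"mudom" has 2 vowels. The stems with 2 vowels (fumkud → fumkudeka, movik → movikeka, folak → folakeka) add -eka.
So mudom → mudomeka.

mudomeka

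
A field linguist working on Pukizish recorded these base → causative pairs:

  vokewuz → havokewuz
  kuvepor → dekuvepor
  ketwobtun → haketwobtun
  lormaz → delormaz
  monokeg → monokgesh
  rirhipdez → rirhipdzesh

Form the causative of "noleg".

nolgesh

rirhipdez and vokewuz both end in -z yet inflect differently (rirhipdzesh, havokewuz), so the final letter is not what conditions the rule; the last vowel is.
"noleg" has last vowel 'e'. The stems whose last vowel is 'e' (rirhipdez → rirhipdzesh, monokeg → monokgesh) delete the last vowel and add -esh.
So noleg → nolgesh.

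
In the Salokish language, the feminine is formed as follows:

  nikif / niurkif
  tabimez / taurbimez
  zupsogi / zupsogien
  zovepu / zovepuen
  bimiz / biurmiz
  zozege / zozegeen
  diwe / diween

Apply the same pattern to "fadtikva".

fadtikvaen

"fadtikva" ends in a vowel. The stems ending in a vowel (zozege → zozegeen, diwe → diween, zovepu → zovepuen) add -en.
So fadtikva → fadtikvaen.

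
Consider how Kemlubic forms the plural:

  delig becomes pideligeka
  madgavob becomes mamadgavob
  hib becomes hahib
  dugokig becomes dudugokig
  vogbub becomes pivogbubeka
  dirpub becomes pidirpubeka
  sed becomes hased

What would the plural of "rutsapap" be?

hib and dirpub both end in -b yet inflect differently (hahib, pidirpubeka), so the final letter is not what conditions the rule; the number of vowels is.
"rutsapap" has 3 vowels. The stems with 3 vowels (dugokig → dudugokig, madgavob → mamadgavob) repeat the first consonant+vowel as a prefix.
The other patterns: stems with 1 vowel add the prefix ha-; stems with 2 vowels add pi- … -eka around the stem.
So rutsapap → rurutsapap.

rurutsapap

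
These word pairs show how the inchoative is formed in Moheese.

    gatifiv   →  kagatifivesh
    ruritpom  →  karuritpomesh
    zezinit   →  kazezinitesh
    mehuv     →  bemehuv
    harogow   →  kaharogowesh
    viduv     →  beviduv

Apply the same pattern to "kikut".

bekikut

"kikut" has last vowel 'u'. The stems whose last vowel is 'u' (viduv → beviduv, mehuv → bemehuv) add the prefix be-.
The other pattern: stems whose last vowel is 'i' or 'o' add ka- … -esh around the stem.
So kikut → bekikut.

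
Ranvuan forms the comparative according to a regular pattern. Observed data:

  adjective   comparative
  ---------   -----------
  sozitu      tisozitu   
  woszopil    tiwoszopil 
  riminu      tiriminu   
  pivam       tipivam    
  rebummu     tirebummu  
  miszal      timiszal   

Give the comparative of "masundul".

Every pair shown (sozitu → tisozitu, woszopil → tiwoszopil, riminu → tiriminu, …) follows the same rule: add the prefix ti-.
So masundul → timasundul.

timasundul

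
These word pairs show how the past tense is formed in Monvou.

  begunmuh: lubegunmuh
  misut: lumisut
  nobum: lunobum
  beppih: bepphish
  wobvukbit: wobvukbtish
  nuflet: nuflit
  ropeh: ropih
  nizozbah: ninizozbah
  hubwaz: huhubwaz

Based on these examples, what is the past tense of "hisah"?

hihisah

begunmuh and beppih both end in -h yet inflect differently (lubegunmuh, bepphish), so the final letter is not what conditions the rule; the last vowel is.
"hisah" has last vowel 'a'. The stems whose last vowel is 'a' (nizozbah → ninizozbah, hubwaz → huhubwaz) repeat the first consonant+vowel as a prefix.
So hisah → hihisah.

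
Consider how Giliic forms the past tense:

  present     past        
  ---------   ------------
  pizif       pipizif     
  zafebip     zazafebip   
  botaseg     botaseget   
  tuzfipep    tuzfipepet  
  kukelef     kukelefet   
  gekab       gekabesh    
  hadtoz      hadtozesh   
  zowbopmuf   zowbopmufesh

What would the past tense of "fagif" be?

"fagif" has last vowel 'i'. The stems whose last vowel is 'i' (pizif → pipizif, zafebip → zazafebip) repeat the first consonant+vowel as a prefix.
The other patterns: stems whose last vowel is 'e' add -et; stems whose last vowel is 'a', 'o' or 'u' add -esh.
So fagif → fafagif.

fafagif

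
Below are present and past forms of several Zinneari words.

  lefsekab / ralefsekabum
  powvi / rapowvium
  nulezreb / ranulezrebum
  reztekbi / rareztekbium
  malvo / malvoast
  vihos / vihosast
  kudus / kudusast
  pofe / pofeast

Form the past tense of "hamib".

nulezreb and pofe both have last vowel 'e' yet inflect differently (ranulezrebum, pofeast), so the last vowel is not what conditions the rule; the final letter is.
"hamib" ends in -b. The stems ending in -b (lefsekab → ralefsekabum, nulezreb → ranulezrebum) add ra- … -um around the stem.
The other pattern: stems ending in -e, -o or -s add -ast.
So hamib → rahamibum.

rahamibum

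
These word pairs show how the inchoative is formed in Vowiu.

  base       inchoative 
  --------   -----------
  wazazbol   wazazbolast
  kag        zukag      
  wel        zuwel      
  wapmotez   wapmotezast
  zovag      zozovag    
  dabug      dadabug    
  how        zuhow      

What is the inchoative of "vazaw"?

vavazaw

kag and dabug both end in -g yet inflect differently (zukag, dadabug), so the final letter is not what conditions the rule; the number of vowels is.
"vazaw" has 2 vowels. The stems with 2 vowels (dabug → dadabug, zovag → zozovag) repeat the first consonant+vowel as a prefix.
The other patterns: stems with 1 vowel add the prefix zu-; stems with 3 vowels add -ast.
So vazaw → vavazaw.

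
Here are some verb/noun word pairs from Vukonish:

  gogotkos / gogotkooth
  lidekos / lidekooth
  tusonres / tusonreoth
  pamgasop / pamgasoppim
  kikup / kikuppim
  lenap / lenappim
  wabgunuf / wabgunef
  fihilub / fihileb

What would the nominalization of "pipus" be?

gogotkos and pamgasop both have last vowel 'o' yet inflect differently (gogotkooth, pamgasoppim), so the last vowel is not what conditions the rule; the final letter is.
"pipus" ends in -s. The stems ending in -s (gogotkos → gogotkooth, lidekos → lidekooth, tusonres → tusonreoth) drop the final letter and add -oth.
The other patterns: stems ending in -p double the final consonant and add -im; stems ending in -b or -f change the last vowel to 'e'.
So pipus → pipuoth.

pipuoth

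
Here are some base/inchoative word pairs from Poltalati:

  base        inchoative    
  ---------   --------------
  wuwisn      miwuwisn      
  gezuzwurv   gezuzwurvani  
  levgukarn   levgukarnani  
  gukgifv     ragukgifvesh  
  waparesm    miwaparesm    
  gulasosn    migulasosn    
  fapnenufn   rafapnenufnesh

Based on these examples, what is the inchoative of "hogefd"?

gulasosn and fapnenufn both end in -n yet inflect differently (migulasosn, rafapnenufnesh), so the final letter is not what conditions the rule; the second-to-last letter is.
"hogefd" has second-to-last letter 'f'. The stems whose second-to-last letter is 'f' (fapnenufn → rafapnenufnesh, gukgifv → ragukgifvesh) add ra- … -esh around the stem.
The other patterns: stems whose second-to-last letter is 's' add the prefix mi-; stems whose second-to-last letter is 'r' add -ani.
So hogefd → rahogefdesh.

rahogefdesh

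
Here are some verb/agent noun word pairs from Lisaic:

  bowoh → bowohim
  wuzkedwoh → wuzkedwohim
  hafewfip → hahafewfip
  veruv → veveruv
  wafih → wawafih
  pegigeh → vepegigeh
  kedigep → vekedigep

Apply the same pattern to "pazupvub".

papazupvub

bowoh and wafih both end in -h yet inflect differently (bowohim, wawafih), so the final letter is not what conditions the rule; the last vowel is.
"pazupvub" has last vowel 'u'. The one such stem in the data (veruv → veveruv) repeats the first consonant+vowel as a prefix (as do hafewfip, wafih), so the same rule applies.
The other patterns: stems whose last vowel is 'o' add -im; stems whose last vowel is 'e' add the prefix ve-.
So pazupvub → papazupvub.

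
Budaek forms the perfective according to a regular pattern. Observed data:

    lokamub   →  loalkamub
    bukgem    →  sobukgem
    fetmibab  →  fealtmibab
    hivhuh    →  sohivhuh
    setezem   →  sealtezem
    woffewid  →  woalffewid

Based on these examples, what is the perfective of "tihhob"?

sotihhob

"tihhob" has 2 vowels. The stems with 2 vowels (bukgem → sobukgem, hivhuh → sohivhuh) add the prefix so-.
So tihhob → sotihhob.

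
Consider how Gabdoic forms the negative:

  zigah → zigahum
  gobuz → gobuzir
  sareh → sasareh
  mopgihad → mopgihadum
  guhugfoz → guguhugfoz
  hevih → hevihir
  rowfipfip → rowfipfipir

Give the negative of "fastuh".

"fastuh" has last vowel 'u'. The one such stem in the data (gobuz → gobuzir) adds -ir, so the same rule applies.
The other patterns: stems whose last vowel is 'e' or 'o' repeat the first consonant+vowel as a prefix; stems whose last vowel is 'a' add -um.
So fastuh → fastuhir.

fastuhir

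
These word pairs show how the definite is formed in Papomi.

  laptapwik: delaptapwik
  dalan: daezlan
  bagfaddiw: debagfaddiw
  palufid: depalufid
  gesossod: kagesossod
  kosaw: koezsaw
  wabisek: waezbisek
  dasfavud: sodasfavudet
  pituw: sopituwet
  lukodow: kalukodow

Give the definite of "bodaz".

palufid and gesossod both end in -d yet inflect differently (depalufid, kagesossod), so the final letter is not what conditions the rule; the last vowel is.
"bodaz" has last vowel 'a'. The stems whose last vowel is 'a' (dalan → daezlan, kosaw → koezsaw) insert -ez- after the first vowel.
So bodaz → boezdaz.

boezdaz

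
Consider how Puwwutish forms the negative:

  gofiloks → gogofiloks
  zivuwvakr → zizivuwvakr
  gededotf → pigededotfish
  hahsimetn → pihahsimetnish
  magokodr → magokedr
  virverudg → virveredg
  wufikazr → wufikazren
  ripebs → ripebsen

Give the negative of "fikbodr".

zivuwvakr and magokodr both end in -r yet inflect differently (zizivuwvakr, magokedr), so the final letter is not what conditions the rule; the second-to-last letter is.
"fikbodr" has second-to-last letter 'd'. The stems whose second-to-last letter is 'd' (magokodr → magokedr, virverudg → virveredg) change the last vowel to 'e'.
So fikbodr → fikbedr.

fikbedr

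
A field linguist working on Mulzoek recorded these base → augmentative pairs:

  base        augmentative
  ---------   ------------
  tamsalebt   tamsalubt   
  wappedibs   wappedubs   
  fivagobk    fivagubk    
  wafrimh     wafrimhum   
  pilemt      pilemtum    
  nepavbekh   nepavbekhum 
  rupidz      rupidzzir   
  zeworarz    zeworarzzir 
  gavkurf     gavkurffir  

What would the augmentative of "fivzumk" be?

fivzumkum

tamsalebt and pilemt both end in -t yet inflect differently (tamsalubt, pilemtum), so the final letter is not what conditions the rule; the second-to-last letter is.
"fivzumk" has second-to-last letter 'm'. The stems whose second-to-last letter is 'm' (wafrimh → wafrimhum, pilemt → pilemtum) add -um.
The other patterns: stems whose second-to-last letter is 'b' change the last vowel to 'u'; stems whose second-to-last letter is 'd' or 'r' double the final consonant and add -ir.
So fivzumk → fivzumkum.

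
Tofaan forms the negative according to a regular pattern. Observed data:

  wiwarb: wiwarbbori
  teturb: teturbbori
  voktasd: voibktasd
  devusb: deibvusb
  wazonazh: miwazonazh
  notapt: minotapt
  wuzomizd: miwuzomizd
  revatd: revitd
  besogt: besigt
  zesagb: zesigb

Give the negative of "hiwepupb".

mihiwepupb

"hiwepupb" has second-to-last letter 'p'. The one such stem in the data (notapt → minotapt) adds the prefix mi-, so the same rule applies.
So hiwepupb → mihiwepupb.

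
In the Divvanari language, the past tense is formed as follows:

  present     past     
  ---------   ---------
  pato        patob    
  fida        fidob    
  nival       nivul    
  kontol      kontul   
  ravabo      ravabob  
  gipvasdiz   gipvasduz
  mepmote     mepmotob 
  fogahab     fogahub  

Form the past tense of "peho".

pato and kontol both have last vowel 'o' yet inflect differently (patob, kontul), so the last vowel is not what conditions the rule; whether the stem ends in a vowel or a consonant is.
"peho" ends in a vowel. The stems ending in a vowel (mepmote → mepmotob, pato → patob, ravabo → ravabob) drop the final letter and add -ob.
The other pattern: stems ending in a consonant change the last vowel to 'u'.
So peho → pehob.

pehob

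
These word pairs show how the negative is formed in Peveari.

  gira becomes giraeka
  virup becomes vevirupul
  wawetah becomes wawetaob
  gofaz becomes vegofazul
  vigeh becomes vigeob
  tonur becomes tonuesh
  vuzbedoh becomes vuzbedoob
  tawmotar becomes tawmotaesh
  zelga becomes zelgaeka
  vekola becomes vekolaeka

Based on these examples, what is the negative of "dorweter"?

zelga and tawmotar both have last vowel 'a' yet inflect differently (zelgaeka, tawmotaesh), so the last vowel is not what conditions the rule; the final letter is.
"dorweter" ends in -r. The stems ending in -r (tonur → tonuesh, tawmotar → tawmotaesh) drop the final letter and add -esh.
So dorweter → dorweteesh.

dorweteesh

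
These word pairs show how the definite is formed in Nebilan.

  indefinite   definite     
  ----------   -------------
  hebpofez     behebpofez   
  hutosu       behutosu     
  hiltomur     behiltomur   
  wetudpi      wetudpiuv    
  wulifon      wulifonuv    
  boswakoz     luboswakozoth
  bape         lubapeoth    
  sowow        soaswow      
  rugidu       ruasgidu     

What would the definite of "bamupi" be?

hebpofez and boswakoz both end in -z yet inflect differently (behebpofez, luboswakozoth), so the final letter is not what conditions the rule; the first letter is.
"bamupi" begins with b-. The stems beginning with b- (boswakoz → luboswakozoth, bape → lubapeoth) add lu- … -oth around the stem.
The other patterns: stems beginning with h- add the prefix be-; stems beginning with w- add -uv; stems beginning with r- or s- insert -as- after the first vowel.
So bamupi → lubamupioth.

lubamupioth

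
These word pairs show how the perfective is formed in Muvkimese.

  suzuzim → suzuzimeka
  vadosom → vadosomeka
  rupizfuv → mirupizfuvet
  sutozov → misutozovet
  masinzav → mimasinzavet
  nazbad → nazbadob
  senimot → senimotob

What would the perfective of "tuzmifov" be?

vadosom and sutozov both have last vowel 'o' yet inflect differently (vadosomeka, misutozovet), so the last vowel is not what conditions the rule; the final letter is.
"tuzmifov" ends in -v. The stems ending in -v (rupizfuv → mirupizfuvet, sutozov → misutozovet, masinzav → mimasinzavet) add mi- … -et around the stem.
The other patterns: stems ending in -m add -eka; stems ending in -d or -t add -ob.
So tuzmifov → mituzmifovet.

mituzmifovet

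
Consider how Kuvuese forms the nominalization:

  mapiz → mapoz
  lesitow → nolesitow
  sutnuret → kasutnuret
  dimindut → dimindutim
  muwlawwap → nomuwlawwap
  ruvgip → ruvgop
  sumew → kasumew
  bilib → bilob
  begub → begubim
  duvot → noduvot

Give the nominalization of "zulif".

begub and bilib both end in -b yet inflect differently (begubim, bilob), so the final letter is not what conditions the rule; the last vowel is.
"zulif" has last vowel 'i'. The stems whose last vowel is 'i' (mapiz → mapoz, ruvgip → ruvgop, bilib → bilob) change the last vowel to 'o'.
The other patterns: stems whose last vowel is 'u' add -im; stems whose last vowel is 'a' or 'o' add the prefix no-; stems whose last vowel is 'e' add the prefix ka-.
So zulif → zulof.

zulof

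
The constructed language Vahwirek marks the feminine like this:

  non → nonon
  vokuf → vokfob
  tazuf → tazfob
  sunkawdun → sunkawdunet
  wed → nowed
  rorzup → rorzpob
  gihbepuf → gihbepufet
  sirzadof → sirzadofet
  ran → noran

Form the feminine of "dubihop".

tazuf and gihbepuf both end in -f yet inflect differently (tazfob, gihbepufet), so the final letter is not what conditions the rule; the number of vowels is.
"dubihop" has 3 vowels. The stems with 3 vowels (gihbepuf → gihbepufet, sirzadof → sirzadofet, sunkawdun → sunkawdunet) add -et.
So dubihop → dubihopet.

dubihopet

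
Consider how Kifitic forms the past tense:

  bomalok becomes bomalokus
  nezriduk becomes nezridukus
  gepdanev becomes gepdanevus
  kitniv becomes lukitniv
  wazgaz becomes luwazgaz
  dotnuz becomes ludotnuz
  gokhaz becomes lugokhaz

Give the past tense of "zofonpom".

gepdanev and kitniv both end in -v yet inflect differently (gepdanevus, lukitniv), so the final letter is not what conditions the rule; the number of vowels is.
"zofonpom" has 3 vowels. The stems with 3 vowels (bomalok → bomalokus, nezriduk → nezridukus, gepdanev → gepdanevus) add -us.
The other pattern: stems with 2 vowels add the prefix lu-.
So zofonpom → zofonpomus.

zofonpomus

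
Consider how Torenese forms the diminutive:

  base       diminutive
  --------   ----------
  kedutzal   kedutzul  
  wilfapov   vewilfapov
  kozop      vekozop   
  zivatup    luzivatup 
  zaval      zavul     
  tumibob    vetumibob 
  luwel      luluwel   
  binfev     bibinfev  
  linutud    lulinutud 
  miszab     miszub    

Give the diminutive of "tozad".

binfev and wilfapov both end in -v yet inflect differently (bibinfev, vewilfapov), so the final letter is not what conditions the rule; the last vowel is.
"tozad" has last vowel 'a'. The stems whose last vowel is 'a' (kedutzal → kedutzul, miszab → miszub, zaval → zavul) change the last vowel to 'u'.
So tozad → tozud.

tozud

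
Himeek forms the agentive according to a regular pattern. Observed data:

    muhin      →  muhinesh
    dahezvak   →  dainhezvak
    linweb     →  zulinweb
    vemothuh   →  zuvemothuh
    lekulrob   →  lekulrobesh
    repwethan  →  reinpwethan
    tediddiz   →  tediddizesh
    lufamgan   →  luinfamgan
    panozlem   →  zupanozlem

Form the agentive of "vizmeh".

zuvizmeh

muhin and lufamgan both end in -n yet inflect differently (muhinesh, luinfamgan), so the final letter is not what conditions the rule; the last vowel is.
"vizmeh" has last vowel 'e'. The stems whose last vowel is 'e' (linweb → zulinweb, panozlem → zupanozlem) add the prefix zu-.
So vizmeh → zuvizmeh.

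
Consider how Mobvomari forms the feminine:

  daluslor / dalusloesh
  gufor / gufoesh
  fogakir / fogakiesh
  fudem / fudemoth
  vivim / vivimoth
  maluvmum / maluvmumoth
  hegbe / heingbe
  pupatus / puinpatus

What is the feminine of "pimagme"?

piinmagme

fogakir and vivim both have last vowel 'i' yet inflect differently (fogakiesh, vivimoth), so the last vowel is not what conditions the rule; the final letter is.
"pimagme" ends in -e. The one such stem in the data (hegbe → heingbe) inserts -in- after the first vowel (as does pupatus), so the same rule applies.
So pimagme → piinmagme.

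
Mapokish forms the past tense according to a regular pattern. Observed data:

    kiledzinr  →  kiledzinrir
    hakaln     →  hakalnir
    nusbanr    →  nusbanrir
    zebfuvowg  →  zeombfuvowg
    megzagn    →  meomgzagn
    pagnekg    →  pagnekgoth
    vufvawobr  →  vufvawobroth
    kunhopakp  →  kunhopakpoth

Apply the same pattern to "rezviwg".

hakaln and megzagn both end in -n yet inflect differently (hakalnir, meomgzagn), so the final letter is not what conditions the rule; the second-to-last letter is.
"rezviwg" has second-to-last letter 'w'. The one such stem in the data (zebfuvowg → zeombfuvowg) inserts -om- after the first vowel (as does megzagn), so the same rule applies.
So rezviwg → reomzviwg.

reomzviwg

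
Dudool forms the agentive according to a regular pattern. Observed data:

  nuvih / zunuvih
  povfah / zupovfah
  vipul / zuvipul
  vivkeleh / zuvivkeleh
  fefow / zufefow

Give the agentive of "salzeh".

Every pair shown (nuvih → zunuvih, povfah → zupovfah, vipul → zuvipul, …) follows the same rule: add the prefix zu-.
So salzeh → zusalzeh.

zusalzeh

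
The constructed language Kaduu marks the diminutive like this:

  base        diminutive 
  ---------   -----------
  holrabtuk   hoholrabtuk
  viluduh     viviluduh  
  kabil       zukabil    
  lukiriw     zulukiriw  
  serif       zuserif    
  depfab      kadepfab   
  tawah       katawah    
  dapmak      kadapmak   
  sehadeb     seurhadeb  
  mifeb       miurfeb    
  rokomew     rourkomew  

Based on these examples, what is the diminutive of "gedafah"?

kagedafah

viluduh and tawah both end in -h yet inflect differently (viviluduh, katawah), so the final letter is not what conditions the rule; the last vowel is.
"gedafah" has last vowel 'a'. The stems whose last vowel is 'a' (depfab → kadepfab, tawah → katawah, dapmak → kadapmak) add the prefix ka-.
So gedafah → kagedafah.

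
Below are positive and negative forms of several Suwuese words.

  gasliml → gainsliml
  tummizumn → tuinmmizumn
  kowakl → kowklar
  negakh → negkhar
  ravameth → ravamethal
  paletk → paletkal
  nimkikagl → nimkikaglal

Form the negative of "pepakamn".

gasliml and kowakl both end in -l yet inflect differently (gainsliml, kowklar), so the final letter is not what conditions the rule; the second-to-last letter is.
"pepakamn" has second-to-last letter 'm'. The stems whose second-to-last letter is 'm' (gasliml → gainsliml, tummizumn → tuinmmizumn) insert -in- after the first vowel.
The other patterns: stems whose second-to-last letter is 'k' delete the last vowel and add -ar; stems whose second-to-last letter is 'g' or 't' add -al.
So pepakamn → peinpakamn.

peinpakamn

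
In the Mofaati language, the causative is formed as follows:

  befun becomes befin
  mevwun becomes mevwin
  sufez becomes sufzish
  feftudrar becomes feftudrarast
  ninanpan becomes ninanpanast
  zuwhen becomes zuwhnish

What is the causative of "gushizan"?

ninanpan and befun both end in -n yet inflect differently (ninanpanast, befin), so the final letter is not what conditions the rule; the last vowel is.
"gushizan" has last vowel 'a'. The stems whose last vowel is 'a' (feftudrar → feftudrarast, ninanpan → ninanpanast) add -ast.
The other patterns: stems whose last vowel is 'u' change the last vowel to 'i'; stems whose last vowel is 'e' delete the last vowel and add -ish.
So gushizan → gushizanast.

gushizanast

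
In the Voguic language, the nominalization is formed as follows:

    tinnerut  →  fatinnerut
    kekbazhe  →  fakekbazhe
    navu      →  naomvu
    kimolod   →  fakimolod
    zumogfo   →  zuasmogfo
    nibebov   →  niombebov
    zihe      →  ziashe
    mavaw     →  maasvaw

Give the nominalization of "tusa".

kekbazhe and zihe both end in -e yet inflect differently (fakekbazhe, ziashe), so the final letter is not what conditions the rule; the first letter is.
"tusa" begins with t-. The one such stem in the data (tinnerut → fatinnerut) adds the prefix fa-, so the same rule applies.
The other patterns: stems beginning with n- insert -om- after the first vowel; stems beginning with m- or z- insert -as- after the first vowel.
So tusa → fatusa.

fatusa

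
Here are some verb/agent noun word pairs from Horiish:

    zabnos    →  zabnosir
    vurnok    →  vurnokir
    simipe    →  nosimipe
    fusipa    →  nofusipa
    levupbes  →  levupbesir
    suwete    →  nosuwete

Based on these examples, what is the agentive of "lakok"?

levupbes and suwete both have last vowel 'e' yet inflect differently (levupbesir, nosuwete), so the last vowel is not what conditions the rule; whether the stem ends in a vowel or a consonant is.
"lakok" ends in a consonant. The stems ending in a consonant (levupbes → levupbesir, vurnok → vurnokir, zabnos → zabnosir) add -ir.
The other pattern: stems ending in a vowel add the prefix no-.
So lakok → lakokir.

lakokir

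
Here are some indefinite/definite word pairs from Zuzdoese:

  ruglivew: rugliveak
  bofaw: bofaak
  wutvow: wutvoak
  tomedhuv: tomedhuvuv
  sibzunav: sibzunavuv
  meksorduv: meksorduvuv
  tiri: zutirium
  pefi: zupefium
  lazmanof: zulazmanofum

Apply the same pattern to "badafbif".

"badafbif" ends in -f. The one such stem in the data (lazmanof → zulazmanofum) adds zu- … -um around the stem, so the same rule applies.
The other patterns: stems ending in -w drop the final letter and add -ak; stems ending in -v add -uv.
So badafbif → zubadafbifum.

zubadafbifum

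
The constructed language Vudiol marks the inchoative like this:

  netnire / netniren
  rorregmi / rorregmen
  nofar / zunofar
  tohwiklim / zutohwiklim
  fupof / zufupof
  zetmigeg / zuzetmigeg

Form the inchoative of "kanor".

zukanor

"kanor" ends in a consonant. The stems ending in a consonant (nofar → zunofar, tohwiklim → zutohwiklim, fupof → zufupof) add the prefix zu-.
So kanor → zukanor.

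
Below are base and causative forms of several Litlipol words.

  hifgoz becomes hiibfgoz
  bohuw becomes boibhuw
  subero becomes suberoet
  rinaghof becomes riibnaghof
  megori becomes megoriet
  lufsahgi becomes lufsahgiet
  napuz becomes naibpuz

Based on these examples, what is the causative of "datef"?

daibtef

hifgoz and subero both have last vowel 'o' yet inflect differently (hiibfgoz, suberoet), so the last vowel is not what conditions the rule; whether the stem ends in a vowel or a consonant is.
"datef" ends in a consonant. The stems ending in a consonant (napuz → naibpuz, bohuw → boibhuw, hifgoz → hiibfgoz) insert -ib- after the first vowel.
The other pattern: stems ending in a vowel add -et.
So datef → daibtef.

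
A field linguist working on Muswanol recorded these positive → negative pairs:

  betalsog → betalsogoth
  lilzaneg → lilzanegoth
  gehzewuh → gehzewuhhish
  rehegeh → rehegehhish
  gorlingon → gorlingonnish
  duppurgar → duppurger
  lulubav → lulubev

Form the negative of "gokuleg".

"gokuleg" ends in -g. The stems ending in -g (betalsog → betalsogoth, lilzaneg → lilzanegoth) add -oth.
The other patterns: stems ending in -h or -n double the final consonant and add -ish; stems ending in -r or -v change the last vowel to 'e'.
So gokuleg → gokulegoth.

gokulegoth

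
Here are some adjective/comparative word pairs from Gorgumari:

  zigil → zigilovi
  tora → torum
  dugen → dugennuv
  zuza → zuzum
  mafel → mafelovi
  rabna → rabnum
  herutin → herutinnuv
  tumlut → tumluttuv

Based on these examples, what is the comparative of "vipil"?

vipilovi

dugen and mafel both have last vowel 'e' yet inflect differently (dugennuv, mafelovi), so the last vowel is not what conditions the rule; the final letter is.
"vipil" ends in -l. The stems ending in -l (mafel → mafelovi, zigil → zigilovi) add -ovi.
The other patterns: stems ending in -a drop the final letter and add -um; stems ending in -n or -t double the final consonant and add -uv.
So vipil → vipilovi.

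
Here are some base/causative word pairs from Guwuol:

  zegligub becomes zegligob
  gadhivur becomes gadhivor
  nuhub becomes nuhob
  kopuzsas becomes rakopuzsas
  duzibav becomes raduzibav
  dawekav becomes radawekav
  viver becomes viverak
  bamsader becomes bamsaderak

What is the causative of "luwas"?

raluwas

gadhivur and viver both end in -r yet inflect differently (gadhivor, viverak), so the final letter is not what conditions the rule; the last vowel is.
"luwas" has last vowel 'a'. The stems whose last vowel is 'a' (kopuzsas → rakopuzsas, duzibav → raduzibav, dawekav → radawekav) add the prefix ra-.
So luwas → raluwas.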